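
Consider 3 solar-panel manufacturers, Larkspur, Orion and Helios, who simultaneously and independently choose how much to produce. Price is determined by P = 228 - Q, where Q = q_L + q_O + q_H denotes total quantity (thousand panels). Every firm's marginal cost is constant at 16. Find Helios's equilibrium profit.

2809

Each firm earns π_i = (228 - Q)q_i - 16q_i.
First-order condition (treating rivals' output as given): 212 - 2q_i - Σ_{j≠i} q_j = 0.
By symmetry each firm produces the same amount; substituting Σ_{j≠i} q_j = 2q_i yields q_i = 212/4 = 53.
Price P = 228 - 159 = 69.
Helios's profit: (69 - 16)·53 = 2809.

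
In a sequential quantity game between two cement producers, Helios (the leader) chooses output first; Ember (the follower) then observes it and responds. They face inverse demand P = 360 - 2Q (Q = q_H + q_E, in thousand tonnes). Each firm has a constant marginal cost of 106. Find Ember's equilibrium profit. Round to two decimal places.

The follower Ember best-responds to any q_H: π_E = (360 - 2Q)q_E - 106q_E.
∂π_E/∂q_E = 254 - 2q_H - 4q_E = 0 gives the reaction function q_E = (254 - 2q_H)/4.
The leader anticipates this reaction. Substituting into P = 360 - 2Q gives P = 233 - q_H, so π_H = (233 - q_H)q_H - 106q_H.
Maximising: ∂π_H/∂q_H = 127 - 2q_H = 0, giving q_H = 127/2.
Then q_E = (254 - 2·(127/2))/4 = 127/4.
Price P = 360 - 2·(381/4) = 339/2.
Ember's profit: (339/2 - 106)·(127/4) = 2016.1250.

2016.13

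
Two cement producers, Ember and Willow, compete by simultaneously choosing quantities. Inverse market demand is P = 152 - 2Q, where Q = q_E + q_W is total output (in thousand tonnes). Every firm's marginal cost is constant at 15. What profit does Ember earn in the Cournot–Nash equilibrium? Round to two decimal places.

1042.72

Each firm earns π_i = (152 - 2Q)q_i - 15q_i.
Setting ∂π_i/∂q_i = 0 with rivals' quantities fixed: 137 - 4q_i - 2q_j = 0.
By symmetry each firm produces the same amount; substituting q_j = q_i yields q_i = 137/6.
Price P = 152 - 2·(137/3) = 182/3.
Ember's profit: (182/3 - 15)·(137/6) = 1042.7222.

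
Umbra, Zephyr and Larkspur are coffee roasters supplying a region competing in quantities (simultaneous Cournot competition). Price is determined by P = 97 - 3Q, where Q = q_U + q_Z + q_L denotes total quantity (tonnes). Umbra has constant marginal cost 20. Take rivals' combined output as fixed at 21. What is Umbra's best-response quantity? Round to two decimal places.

With rivals' combined output fixed at 21, Umbra's profit is π_U = (97 - 3·21 - 3q_U)q_U - (20q_U) = (34 - 3q_U)q_U - (20q_U).
∂π_U/∂q_U = 14 - 6q_U = 0, so q_U = 7/3.

2.33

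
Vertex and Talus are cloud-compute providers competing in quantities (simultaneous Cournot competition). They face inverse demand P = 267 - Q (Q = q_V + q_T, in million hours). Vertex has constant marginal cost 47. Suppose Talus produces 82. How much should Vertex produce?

With the rival's output fixed at 82, Vertex's profit is π_V = (267 - 82 - q_V)q_V - (47q_V) = (185 - q_V)q_V - (47q_V).
∂π_V/∂q_V = 138 - 2q_V = 0, so q_V = 69.

69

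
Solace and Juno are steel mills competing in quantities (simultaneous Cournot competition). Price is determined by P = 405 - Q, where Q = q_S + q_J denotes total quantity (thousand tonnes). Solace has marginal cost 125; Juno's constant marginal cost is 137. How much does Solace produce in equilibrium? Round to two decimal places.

97.33

Solace's profit: π_S = (405 - Q)q_S - (125q_S). Setting ∂π_S/∂q_S = 0: 280 - 2q_S - (q_J) = 0.
Juno's profit: π_J = (405 - Q)q_J - (137q_J). Setting ∂π_J/∂q_J = 0: 268 - 2q_J - (q_S) = 0.
So q_S = (280 - q_J)/2 and q_J = (268 - q_S)/2.
Substituting one into the other gives q_S = 292/3 and q_J = 256/3.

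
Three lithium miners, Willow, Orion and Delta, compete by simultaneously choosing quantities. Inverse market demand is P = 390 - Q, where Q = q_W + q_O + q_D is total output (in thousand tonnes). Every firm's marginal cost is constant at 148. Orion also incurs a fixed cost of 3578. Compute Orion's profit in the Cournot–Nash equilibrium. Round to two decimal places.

Each firm earns π_i = (390 - Q)q_i - 148q_i.
First-order condition (treating rivals' output as given): 242 - 2q_i - Σ_{j≠i} q_j = 0.
With identical firms every q_j equals q_i, so Σ_{j≠i} q_j = 2q_i and 242 = 4q_i, giving q_i = 121/2.
Price P = 390 - 363/2 = 417/2.
Orion's profit: (417/2 - 148)·(121/2) - 3578 = 329/4.

82.25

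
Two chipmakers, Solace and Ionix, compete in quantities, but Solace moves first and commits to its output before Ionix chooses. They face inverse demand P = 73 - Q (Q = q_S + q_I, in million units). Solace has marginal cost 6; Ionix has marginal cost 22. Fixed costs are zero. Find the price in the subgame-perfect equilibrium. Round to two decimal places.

26.75

The follower Ionix best-responds to any q_S: π_I = (73 - Q)q_I - 22q_I.
∂π_I/∂q_I = 51 - q_S - 2q_I = 0 gives the reaction function q_I = (51 - q_S)/2.
The leader anticipates this reaction. Substituting into P = 73 - Q gives P = 95/2 - (1/2)q_S, so π_S = (95/2 - (1/2)q_S)q_S - 6q_S.
Leader FOC: 83/2 - q_S = 0, so q_S = 83/2.
Then q_I = (51 - 83/2)/2 = 19/4.
Total output Q = 185/4, so price P = 73 - 185/4 = 107/4.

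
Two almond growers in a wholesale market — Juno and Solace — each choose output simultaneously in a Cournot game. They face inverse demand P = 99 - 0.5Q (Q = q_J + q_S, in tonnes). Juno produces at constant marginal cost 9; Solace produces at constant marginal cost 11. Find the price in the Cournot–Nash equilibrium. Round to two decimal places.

39.67

Juno's profit: π_J = (99 - 0.5Q)q_J - (9q_J). Setting ∂π_J/∂q_J = 0: 90 - q_J - (1/2)(q_S) = 0.
Solace's first-order condition: 88 - q_S - (1/2)(q_J) = 0.
Rearranging gives the reaction functions q_J = (90 - (1/2)q_S) and q_S = (88 - (1/2)q_J).
Substituting one into the other gives q_J = 184/3 and q_S = 172/3.
Total output Q = 356/3, so price P = 99 - (1/2)·(356/3) = 119/3.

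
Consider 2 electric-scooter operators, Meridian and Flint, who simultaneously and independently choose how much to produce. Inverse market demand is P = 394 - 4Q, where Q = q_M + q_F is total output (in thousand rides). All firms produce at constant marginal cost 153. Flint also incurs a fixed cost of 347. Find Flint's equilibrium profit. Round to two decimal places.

1266.36

Each firm earns π_i = (394 - 4Q)q_i - 153q_i.
Setting ∂π_i/∂q_i = 0 with rivals' quantities fixed: 241 - 8q_i - 4q_j = 0.
By symmetry each firm produces the same amount; substituting q_j = q_i yields q_i = 241/12.
Price P = 394 - 4·(241/6) = 700/3.
Flint's profit: (700/3 - 153)·(241/12) - 347 = 1266.3611.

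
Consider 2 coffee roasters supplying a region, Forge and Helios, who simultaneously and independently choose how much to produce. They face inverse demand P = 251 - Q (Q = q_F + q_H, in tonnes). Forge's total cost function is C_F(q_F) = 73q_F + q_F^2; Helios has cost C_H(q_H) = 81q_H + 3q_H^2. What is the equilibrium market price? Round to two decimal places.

Forge's profit: π_F = (251 - Q)q_F - (73q_F + q_F²). Setting ∂π_F/∂q_F = 0: 178 - 4q_F - (q_H) = 0.
Helios's profit: π_H = (251 - Q)q_H - (81q_H + 3q_H²). Setting ∂π_H/∂q_H = 0: 170 - 8q_H - (q_F) = 0.
Rearranging gives the reaction functions q_F = (178 - q_H)/4 and q_H = (170 - q_F)/8.
Solving the pair: q_F = 1254/31, q_H = 502/31.
Total output Q = 1756/31, so price P = 251 - 1756/31 = 194.3548.

194.35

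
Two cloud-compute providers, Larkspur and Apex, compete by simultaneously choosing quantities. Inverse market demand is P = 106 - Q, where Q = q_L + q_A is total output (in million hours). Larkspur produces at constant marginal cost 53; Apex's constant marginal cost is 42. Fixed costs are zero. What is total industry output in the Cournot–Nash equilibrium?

39

Larkspur's profit: π_L = (106 - Q)q_L - (53q_L). Setting ∂π_L/∂q_L = 0: 53 - 2q_L - (q_A) = 0.
Apex's profit: π_A = (106 - Q)q_A - (42q_A). Setting ∂π_A/∂q_A = 0: 64 - 2q_A - (q_L) = 0.
Best responses: q_L = (53 - q_A)/2, q_A = (64 - q_L)/2.
Substituting one into the other gives q_L = 14 and q_A = 25.
Total output Q = 14 + 25 = 39.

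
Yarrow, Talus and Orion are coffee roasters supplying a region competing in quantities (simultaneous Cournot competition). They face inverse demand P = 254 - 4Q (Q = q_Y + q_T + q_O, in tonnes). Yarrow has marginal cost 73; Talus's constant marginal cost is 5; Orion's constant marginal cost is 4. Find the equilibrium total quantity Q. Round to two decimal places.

Yarrow's profit: π_Y = (254 - 4Q)q_Y - (73q_Y). Setting ∂π_Y/∂q_Y = 0: 181 - 8q_Y - 4(q_T + q_O) = 0.
Talus's first-order condition: 249 - 8q_T - 4(q_Y + q_O) = 0.
Orion's profit: π_O = (254 - 4Q)q_O - (4q_O). Setting ∂π_O/∂q_O = 0: 250 - 8q_O - 4(q_Y + q_T) = 0.
Adding the 3 conditions: 680 − 8Q − 8Q = 0, i.e. Q = 85/2.
Back-substituting: q_Y = (181 − 170)/4 = 11/4, q_T = (249 − 170)/4 = 79/4, q_O = (250 − 170)/4 = 20.
Total output Q = 11/4 + 79/4 + 20 = 85/2.

42.50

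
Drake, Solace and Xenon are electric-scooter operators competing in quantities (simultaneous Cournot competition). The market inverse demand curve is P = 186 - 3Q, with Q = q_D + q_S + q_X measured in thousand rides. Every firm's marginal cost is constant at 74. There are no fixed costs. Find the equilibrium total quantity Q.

A representative firm's profit is π_i = q_i(186 - 3Q) - 74q_i.
First-order condition (treating rivals' output as given): 112 - 6q_i - 3·Σ_{j≠i} q_j = 0.
With identical firms every q_j equals q_i, so Σ_{j≠i} q_j = 2q_i and 112 = 12q_i, giving q_i = 28/3.
Total output Q = 28/3 + 28/3 + 28/3 = 28.

28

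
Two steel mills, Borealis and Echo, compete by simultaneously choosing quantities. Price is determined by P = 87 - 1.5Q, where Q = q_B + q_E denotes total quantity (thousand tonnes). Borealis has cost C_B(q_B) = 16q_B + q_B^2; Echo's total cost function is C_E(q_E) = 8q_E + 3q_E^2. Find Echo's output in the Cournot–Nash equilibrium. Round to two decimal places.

Borealis's profit: π_B = (87 - 1.5Q)q_B - (16q_B + q_B²). Setting ∂π_B/∂q_B = 0: 71 - 5q_B - (3/2)(q_E) = 0.
Echo's profit: π_E = (87 - 1.5Q)q_E - (8q_E + 3q_E²). Setting ∂π_E/∂q_E = 0: 79 - 9q_E - (3/2)(q_B) = 0.
Rearranging gives the reaction functions q_B = (71 - (3/2)q_E)/5 and q_E = (79 - (3/2)q_B)/9.
Substituting one into the other gives q_B = 694/57 and q_E = 1154/171.

6.75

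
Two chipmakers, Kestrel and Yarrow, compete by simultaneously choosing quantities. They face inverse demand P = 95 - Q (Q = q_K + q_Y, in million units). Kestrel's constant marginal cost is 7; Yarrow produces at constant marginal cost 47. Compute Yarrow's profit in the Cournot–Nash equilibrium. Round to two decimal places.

7.11

Kestrel's profit: π_K = (95 - Q)q_K - (7q_K). Setting ∂π_K/∂q_K = 0: 88 - 2q_K - (q_Y) = 0.
Yarrow's profit: π_Y = (95 - Q)q_Y - (47q_Y). Setting ∂π_Y/∂q_Y = 0: 48 - 2q_Y - (q_K) = 0.
Best responses: q_K = (88 - q_Y)/2, q_Y = (48 - q_K)/2.
Solving the pair: q_K = 128/3, q_Y = 8/3.
Price P = 95 - 136/3 = 149/3.
Yarrow's profit: (149/3 - 47)·(8/3) = 64/9.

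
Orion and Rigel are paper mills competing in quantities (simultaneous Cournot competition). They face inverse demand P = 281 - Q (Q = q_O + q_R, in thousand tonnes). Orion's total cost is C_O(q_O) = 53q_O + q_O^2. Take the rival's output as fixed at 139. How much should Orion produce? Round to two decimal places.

With the rival's output fixed at 139, Orion's profit is π_O = (281 - 139 - q_O)q_O - (53q_O + q_O²) = (142 - q_O)q_O - (53q_O + q_O²).
∂π_O/∂q_O = 89 - 4q_O = 0, so q_O = 89/4.

22.25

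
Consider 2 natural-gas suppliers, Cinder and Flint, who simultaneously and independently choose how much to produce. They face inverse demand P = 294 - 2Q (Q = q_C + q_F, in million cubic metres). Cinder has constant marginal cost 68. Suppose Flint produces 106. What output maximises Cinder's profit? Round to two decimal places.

3.50

With the rival's output fixed at 106, Cinder's profit is π_C = (294 - 2·106 - 2q_C)q_C - (68q_C) = (82 - 2q_C)q_C - (68q_C).
∂π_C/∂q_C = 14 - 4q_C = 0, so q_C = 7/2.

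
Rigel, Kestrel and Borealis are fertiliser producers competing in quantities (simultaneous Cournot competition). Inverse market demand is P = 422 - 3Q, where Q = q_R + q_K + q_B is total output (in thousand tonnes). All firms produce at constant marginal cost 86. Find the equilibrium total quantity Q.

A representative firm's profit is π_i = q_i(422 - 3Q) - 86q_i.
Setting ∂π_i/∂q_i = 0 with rivals' quantities fixed: 336 - 6q_i - 3·Σ_{j≠i} q_j = 0.
With identical firms every q_j equals q_i, so Σ_{j≠i} q_j = 2q_i and 336 = 12q_i, giving q_i = 28.
Total output Q = 28 + 28 + 28 = 84.

84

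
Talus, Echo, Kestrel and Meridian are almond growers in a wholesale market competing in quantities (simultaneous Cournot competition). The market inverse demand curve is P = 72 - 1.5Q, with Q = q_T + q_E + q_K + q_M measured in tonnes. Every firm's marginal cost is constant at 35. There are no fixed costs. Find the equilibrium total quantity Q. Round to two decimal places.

Each firm earns π_i = (72 - 1.5Q)q_i - 35q_i.
First-order condition (treating rivals' output as given): 37 - 3q_i - (3/2)·Σ_{j≠i} q_j = 0.
By symmetry each firm produces the same amount; substituting Σ_{j≠i} q_j = 3q_i yields q_i = 37/(15/2) = 74/15.
Total output Q = 74/15 + 74/15 + 74/15 + 74/15 = 296/15.

19.73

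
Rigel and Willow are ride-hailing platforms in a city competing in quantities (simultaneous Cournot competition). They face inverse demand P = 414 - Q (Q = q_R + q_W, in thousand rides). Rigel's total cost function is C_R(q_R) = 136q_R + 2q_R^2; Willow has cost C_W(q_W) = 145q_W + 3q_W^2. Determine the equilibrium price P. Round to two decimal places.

Rigel's profit: π_R = (414 - Q)q_R - (136q_R + 2q_R²). Setting ∂π_R/∂q_R = 0: 278 - 6q_R - (q_W) = 0.
Willow's first-order condition: 269 - 8q_W - (q_R) = 0.
So q_R = (278 - q_W)/6 and q_W = (269 - q_R)/8.
Solving the pair: q_R = 1955/47, q_W = 1336/47.
Total output Q = 70.0213, so price P = 414 - 70.0213 = 343.9787.

343.98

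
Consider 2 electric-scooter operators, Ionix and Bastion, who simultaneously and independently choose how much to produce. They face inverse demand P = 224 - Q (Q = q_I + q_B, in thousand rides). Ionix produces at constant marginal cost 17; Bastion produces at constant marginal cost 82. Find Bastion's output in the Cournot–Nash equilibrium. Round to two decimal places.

Ionix's profit: π_I = (224 - Q)q_I - (17q_I). Setting ∂π_I/∂q_I = 0: 207 - 2q_I - (q_B) = 0.
Bastion's first-order condition: 142 - 2q_B - (q_I) = 0.
Best responses: q_I = (207 - q_B)/2, q_B = (142 - q_I)/2.
Substituting one into the other gives q_I = 272/3 and q_B = 77/3.

25.67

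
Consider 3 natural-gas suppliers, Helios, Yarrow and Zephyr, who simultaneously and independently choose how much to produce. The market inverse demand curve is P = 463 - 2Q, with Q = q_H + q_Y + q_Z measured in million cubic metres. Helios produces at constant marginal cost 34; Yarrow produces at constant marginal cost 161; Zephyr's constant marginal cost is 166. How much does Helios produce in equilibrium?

Helios's profit: π_H = (463 - 2Q)q_H - (34q_H). Setting ∂π_H/∂q_H = 0: 429 - 4q_H - 2(q_Y + q_Z) = 0.
Yarrow's profit: π_Y = (463 - 2Q)q_Y - (161q_Y). Setting ∂π_Y/∂q_Y = 0: 302 - 4q_Y - 2(q_H + q_Z) = 0.
Zephyr's profit: π_Z = (463 - 2Q)q_Z - (166q_Z). Setting ∂π_Z/∂q_Z = 0: 297 - 4q_Z - 2(q_H + q_Y) = 0.
Adding the 3 first-order conditions: 1028 − 8Q = 0, so Q = 257/2.
Back-substituting: q_H = (429 − 257)/2 = 86, q_Y = (302 − 257)/2 = 45/2, q_Z = (297 − 257)/2 = 20.

86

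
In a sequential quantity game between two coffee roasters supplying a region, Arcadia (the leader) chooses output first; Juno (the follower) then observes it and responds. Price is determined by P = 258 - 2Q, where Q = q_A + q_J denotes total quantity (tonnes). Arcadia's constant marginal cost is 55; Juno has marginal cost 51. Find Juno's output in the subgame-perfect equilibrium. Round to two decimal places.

26.88

Solve by backward induction. Given q_A, the follower Juno maximises π_J = (258 - 2q_A - 2q_J)q_J - 51q_J.
∂π_J/∂q_J = 207 - 2q_A - 4q_J = 0 gives the reaction function q_J = (207 - 2q_A)/4.
The leader anticipates this reaction. Substituting into P = 258 - 2Q gives P = 309/2 - q_A, so π_A = (309/2 - q_A)q_A - 55q_A.
Leader FOC: 199/2 - 2q_A = 0, so q_A = 199/4.
Then q_J = (207 - 2·(199/4))/4 = 215/8.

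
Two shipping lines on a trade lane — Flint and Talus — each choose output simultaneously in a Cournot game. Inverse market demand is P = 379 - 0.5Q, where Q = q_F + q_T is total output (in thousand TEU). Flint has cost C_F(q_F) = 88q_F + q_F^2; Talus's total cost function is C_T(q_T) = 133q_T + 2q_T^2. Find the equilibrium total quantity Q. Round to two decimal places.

Flint's profit: π_F = (379 - 0.5Q)q_F - (88q_F + q_F²). Setting ∂π_F/∂q_F = 0: 291 - 3q_F - (1/2)(q_T) = 0.
Talus's first-order condition: 246 - 5q_T - (1/2)(q_F) = 0.
Best responses: q_F = (291 - (1/2)q_T)/3, q_T = (246 - (1/2)q_F)/5.
Solving the pair: q_F = 90.3051, q_T = 40.1695.
Total output Q = 90.3051 + 40.1695 = 130.4746.

130.47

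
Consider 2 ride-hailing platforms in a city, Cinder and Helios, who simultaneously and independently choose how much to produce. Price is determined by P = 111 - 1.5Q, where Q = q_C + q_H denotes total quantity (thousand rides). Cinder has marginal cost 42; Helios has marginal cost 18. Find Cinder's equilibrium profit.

150

Cinder's profit: π_C = (111 - 1.5Q)q_C - (42q_C). Setting ∂π_C/∂q_C = 0: 69 - 3q_C - (3/2)(q_H) = 0.
Helios's first-order condition: 93 - 3q_H - (3/2)(q_C) = 0.
Best responses: q_C = (69 - (3/2)q_H)/3, q_H = (93 - (3/2)q_C)/3.
Substituting one into the other gives q_C = 10 and q_H = 26.
Price P = 111 - (3/2)·36 = 57.
Cinder's profit: (57 - 42)·10 = 150.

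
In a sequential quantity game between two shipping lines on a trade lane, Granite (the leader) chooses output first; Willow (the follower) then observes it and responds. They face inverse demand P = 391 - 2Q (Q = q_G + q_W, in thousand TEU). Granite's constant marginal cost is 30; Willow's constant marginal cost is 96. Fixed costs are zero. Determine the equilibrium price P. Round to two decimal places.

Solve by backward induction. Given q_G, the follower Willow maximises π_W = (391 - 2q_G - 2q_W)q_W - 96q_W.
∂π_W/∂q_W = 295 - 2q_G - 4q_W = 0 gives the reaction function q_W = (295 - 2q_G)/4.
The leader anticipates this reaction. Substituting into P = 391 - 2Q gives P = 487/2 - q_G, so π_G = (487/2 - q_G)q_G - 30q_G.
Leader FOC: 427/2 - 2q_G = 0, so q_G = 427/4.
Then q_W = (295 - 2·(427/4))/4 = 163/8.
Total output Q = 1017/8, so price P = 391 - 2·(1017/8) = 547/4.

136.75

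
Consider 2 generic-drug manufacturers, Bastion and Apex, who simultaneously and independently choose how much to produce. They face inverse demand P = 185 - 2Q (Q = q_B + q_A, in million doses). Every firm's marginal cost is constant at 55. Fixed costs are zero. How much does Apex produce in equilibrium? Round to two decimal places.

Each firm earns π_i = (185 - 2Q)q_i - 55q_i.
First-order condition (treating rivals' output as given): 130 - 4q_i - 2q_j = 0.
With identical firms every q_j equals q_i, so q_j = q_i and 130 = 6q_i, giving q_i = 65/3.

21.67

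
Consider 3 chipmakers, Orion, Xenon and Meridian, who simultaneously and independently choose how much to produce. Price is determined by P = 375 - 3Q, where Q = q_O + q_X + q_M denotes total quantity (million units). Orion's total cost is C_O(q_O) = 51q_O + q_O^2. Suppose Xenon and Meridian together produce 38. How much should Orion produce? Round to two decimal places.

26.25

With rivals' combined output fixed at 38, Orion's profit is π_O = (375 - 3·38 - 3q_O)q_O - (51q_O + q_O²) = (261 - 3q_O)q_O - (51q_O + q_O²).
∂π_O/∂q_O = 210 - 8q_O = 0, so q_O = 105/4.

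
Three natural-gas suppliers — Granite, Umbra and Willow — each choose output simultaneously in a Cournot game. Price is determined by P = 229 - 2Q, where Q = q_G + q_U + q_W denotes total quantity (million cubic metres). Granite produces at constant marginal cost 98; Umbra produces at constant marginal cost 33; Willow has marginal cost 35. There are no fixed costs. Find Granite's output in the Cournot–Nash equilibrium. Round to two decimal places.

0.38

Granite's profit: π_G = (229 - 2Q)q_G - (98q_G). Setting ∂π_G/∂q_G = 0: 131 - 4q_G - 2(q_U + q_W) = 0.
Umbra's profit: π_U = (229 - 2Q)q_U - (33q_U). Setting ∂π_U/∂q_U = 0: 196 - 4q_U - 2(q_G + q_W) = 0.
Willow's profit: π_W = (229 - 2Q)q_W - (35q_W). Setting ∂π_W/∂q_W = 0: 194 - 4q_W - 2(q_G + q_U) = 0.
Adding the 3 first-order conditions: 521 − 8Q = 0, so Q = 521/8.
Back-substituting: q_G = (131 − 521/4)/2 = 3/8, q_U = (196 − 521/4)/2 = 263/8, q_W = (194 − 521/4)/2 = 255/8.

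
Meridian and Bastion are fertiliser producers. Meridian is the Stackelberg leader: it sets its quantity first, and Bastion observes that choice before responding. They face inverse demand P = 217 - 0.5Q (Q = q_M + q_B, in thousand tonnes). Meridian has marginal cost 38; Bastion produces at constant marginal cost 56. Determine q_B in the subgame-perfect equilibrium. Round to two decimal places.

The follower Bastion best-responds to any q_M: π_B = (217 - 0.5Q)q_B - 56q_B.
Setting the follower's marginal profit to zero, 161 - (1/2)q_M - q_B = 0, i.e. q_B = (161 - (1/2)q_M).
The leader anticipates this reaction. Substituting into P = 217 - 0.5Q gives P = 273/2 - (1/4)q_M, so π_M = (273/2 - (1/4)q_M)q_M - 38q_M.
Maximising: ∂π_M/∂q_M = 197/2 - (1/2)q_M = 0, giving q_M = 197.
Then q_B = (161 - (1/2)·197) = 125/2.

62.50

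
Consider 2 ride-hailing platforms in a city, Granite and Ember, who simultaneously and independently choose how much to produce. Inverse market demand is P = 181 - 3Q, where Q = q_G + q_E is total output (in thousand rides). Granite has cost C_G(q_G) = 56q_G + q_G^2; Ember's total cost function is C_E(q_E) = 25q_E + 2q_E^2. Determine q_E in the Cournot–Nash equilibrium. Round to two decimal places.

Granite's profit: π_G = (181 - 3Q)q_G - (56q_G + q_G²). Setting ∂π_G/∂q_G = 0: 125 - 8q_G - 3(q_E) = 0.
Ember's profit: π_E = (181 - 3Q)q_E - (25q_E + 2q_E²). Setting ∂π_E/∂q_E = 0: 156 - 10q_E - 3(q_G) = 0.
So q_G = (125 - 3q_E)/8 and q_E = (156 - 3q_G)/10.
Solving the pair: q_G = 782/71, q_E = 873/71.

12.30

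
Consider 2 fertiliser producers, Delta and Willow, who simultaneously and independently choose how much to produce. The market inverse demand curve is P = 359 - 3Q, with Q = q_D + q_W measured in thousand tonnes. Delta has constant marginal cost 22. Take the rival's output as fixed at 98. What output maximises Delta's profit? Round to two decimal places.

With the rival's output fixed at 98, Delta's profit is π_D = (359 - 3·98 - 3q_D)q_D - (22q_D) = (65 - 3q_D)q_D - (22q_D).
∂π_D/∂q_D = 43 - 6q_D = 0, so q_D = 43/6.

7.17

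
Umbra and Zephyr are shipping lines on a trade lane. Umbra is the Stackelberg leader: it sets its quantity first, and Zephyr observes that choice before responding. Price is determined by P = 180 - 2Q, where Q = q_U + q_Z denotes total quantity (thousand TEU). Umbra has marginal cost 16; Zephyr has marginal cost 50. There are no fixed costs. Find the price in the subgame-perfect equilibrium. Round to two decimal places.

Solve by backward induction. Given q_U, the follower Zephyr maximises π_Z = (180 - 2q_U - 2q_Z)q_Z - 50q_Z.
Setting the follower's marginal profit to zero, 130 - 2q_U - 4q_Z = 0, i.e. q_Z = (130 - 2q_U)/4.
The leader anticipates this reaction. Substituting into P = 180 - 2Q gives P = 115 - q_U, so π_U = (115 - q_U)q_U - 16q_U.
Leader FOC: 99 - 2q_U = 0, so q_U = 99/2.
Then q_Z = (130 - 2·(99/2))/4 = 31/4.
Total output Q = 229/4, so price P = 180 - 2·(229/4) = 131/2.

65.50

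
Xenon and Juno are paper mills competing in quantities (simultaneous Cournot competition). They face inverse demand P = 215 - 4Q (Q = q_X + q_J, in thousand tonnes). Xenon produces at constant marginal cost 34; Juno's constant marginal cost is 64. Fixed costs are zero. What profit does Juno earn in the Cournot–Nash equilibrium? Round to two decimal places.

Xenon's profit: π_X = (215 - 4Q)q_X - (34q_X). Setting ∂π_X/∂q_X = 0: 181 - 8q_X - 4(q_J) = 0.
Juno's profit: π_J = (215 - 4Q)q_J - (64q_J). Setting ∂π_J/∂q_J = 0: 151 - 8q_J - 4(q_X) = 0.
Best responses: q_X = (181 - 4q_J)/8, q_J = (151 - 4q_X)/8.
Substituting one into the other gives q_X = 211/12 and q_J = 121/12.
Price P = 215 - 4·(83/3) = 313/3.
Juno's profit: (313/3 - 64)·(121/12) = 406.6944.

406.69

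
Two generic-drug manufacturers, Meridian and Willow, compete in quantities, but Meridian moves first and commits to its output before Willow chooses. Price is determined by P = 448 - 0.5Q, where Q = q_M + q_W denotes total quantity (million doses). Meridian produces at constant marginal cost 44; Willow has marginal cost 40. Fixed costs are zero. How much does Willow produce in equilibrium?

208

The follower Willow best-responds to any q_M: π_W = (448 - 0.5Q)q_W - 40q_W.
∂π_W/∂q_W = 408 - (1/2)q_M - q_W = 0 gives the reaction function q_W = (408 - (1/2)q_M).
The leader anticipates this reaction. Substituting into P = 448 - 0.5Q gives P = 244 - (1/4)q_M, so π_M = (244 - (1/4)q_M)q_M - 44q_M.
The leader's first-order condition 200 - (1/2)q_M = 0 yields q_M = 400.
Then q_W = (408 - (1/2)·400) = 208.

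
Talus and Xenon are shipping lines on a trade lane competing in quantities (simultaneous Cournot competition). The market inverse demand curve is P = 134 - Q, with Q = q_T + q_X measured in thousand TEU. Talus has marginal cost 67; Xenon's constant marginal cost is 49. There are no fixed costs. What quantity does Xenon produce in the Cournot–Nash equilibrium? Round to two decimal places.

Talus's profit: π_T = (134 - Q)q_T - (67q_T). Setting ∂π_T/∂q_T = 0: 67 - 2q_T - (q_X) = 0.
Xenon's first-order condition: 85 - 2q_X - (q_T) = 0.
So q_T = (67 - q_X)/2 and q_X = (85 - q_T)/2.
Substituting one into the other gives q_T = 49/3 and q_X = 103/3.

34.33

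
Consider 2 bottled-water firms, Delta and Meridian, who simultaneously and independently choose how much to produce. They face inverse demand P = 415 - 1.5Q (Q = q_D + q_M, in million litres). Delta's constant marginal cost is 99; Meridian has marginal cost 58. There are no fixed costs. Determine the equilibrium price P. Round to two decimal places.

Delta's profit: π_D = (415 - 1.5Q)q_D - (99q_D). Setting ∂π_D/∂q_D = 0: 316 - 3q_D - (3/2)(q_M) = 0.
Meridian's first-order condition: 357 - 3q_M - (3/2)(q_D) = 0.
Best responses: q_D = (316 - (3/2)q_M)/3, q_M = (357 - (3/2)q_D)/3.
Substituting one into the other gives q_D = 550/9 and q_M = 796/9.
Total output Q = 1346/9, so price P = 415 - (3/2)·(1346/9) = 572/3.

190.67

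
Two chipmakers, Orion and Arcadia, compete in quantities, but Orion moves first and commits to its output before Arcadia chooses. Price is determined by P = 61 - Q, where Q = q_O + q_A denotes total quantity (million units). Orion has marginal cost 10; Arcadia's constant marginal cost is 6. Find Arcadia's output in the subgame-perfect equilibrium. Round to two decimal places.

Solve by backward induction. Given q_O, the follower Arcadia maximises π_A = (61 - q_O - q_A)q_A - 6q_A.
Setting the follower's marginal profit to zero, 55 - q_O - 2q_A = 0, i.e. q_A = (55 - q_O)/2.
The leader anticipates this reaction. Substituting into P = 61 - Q gives P = 67/2 - (1/2)q_O, so π_O = (67/2 - (1/2)q_O)q_O - 10q_O.
Leader FOC: 47/2 - q_O = 0, so q_O = 47/2.
Then q_A = (55 - 47/2)/2 = 63/4.

15.75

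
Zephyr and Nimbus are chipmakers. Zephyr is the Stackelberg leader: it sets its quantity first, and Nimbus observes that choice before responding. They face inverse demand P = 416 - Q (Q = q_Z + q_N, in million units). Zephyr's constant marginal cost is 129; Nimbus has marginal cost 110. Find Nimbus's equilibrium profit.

Solve by backward induction. Given q_Z, the follower Nimbus maximises π_N = (416 - q_Z - q_N)q_N - 110q_N.
Setting the follower's marginal profit to zero, 306 - q_Z - 2q_N = 0, i.e. q_N = (306 - q_Z)/2.
The leader anticipates this reaction. Substituting into P = 416 - Q gives P = 263 - (1/2)q_Z, so π_Z = (263 - (1/2)q_Z)q_Z - 129q_Z.
Maximising: ∂π_Z/∂q_Z = 134 - q_Z = 0, giving q_Z = 134.
Then q_N = (306 - 134)/2 = 86.
Price P = 416 - 220 = 196.
Nimbus's profit: (196 - 110)·86 = 7396.

7396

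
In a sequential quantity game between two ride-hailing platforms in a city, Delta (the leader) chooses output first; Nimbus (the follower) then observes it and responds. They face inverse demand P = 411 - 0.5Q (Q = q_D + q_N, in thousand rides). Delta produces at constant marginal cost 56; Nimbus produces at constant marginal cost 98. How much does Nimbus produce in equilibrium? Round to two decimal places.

114.50

The follower Nimbus best-responds to any q_D: π_N = (411 - 0.5Q)q_N - 98q_N.
Follower FOC: 313 - (1/2)q_D - q_N = 0, so q_N(q_D) = (313 - (1/2)q_D).
Delta substitutes q_N(q_D) into its own profit: π_D = q_D(411 - (1/2)q_D - (313 - (1/2)q_D)/2) - 56q_D = (509/2 - (1/4)q_D)q_D - 56q_D.
Leader FOC: 397/2 - (1/2)q_D = 0, so q_D = 397.
Then q_N = (313 - (1/2)·397) = 229/2.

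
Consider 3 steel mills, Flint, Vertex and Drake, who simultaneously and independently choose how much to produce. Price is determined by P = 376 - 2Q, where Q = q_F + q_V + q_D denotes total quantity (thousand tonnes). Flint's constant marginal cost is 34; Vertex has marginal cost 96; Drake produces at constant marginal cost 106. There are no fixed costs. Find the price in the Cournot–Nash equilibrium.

153

Flint's profit: π_F = (376 - 2Q)q_F - (34q_F). Setting ∂π_F/∂q_F = 0: 342 - 4q_F - 2(q_V + q_D) = 0.
Vertex's profit: π_V = (376 - 2Q)q_V - (96q_V). Setting ∂π_V/∂q_V = 0: 280 - 4q_V - 2(q_F + q_D) = 0.
Drake's first-order condition: 270 - 4q_D - 2(q_F + q_V) = 0.
Adding the 3 first-order conditions: 892 − 8Q = 0, so Q = 223/2.
Back-substituting: q_F = (342 − 223)/2 = 119/2, q_V = (280 − 223)/2 = 57/2, q_D = (270 − 223)/2 = 47/2.
Total output Q = 223/2, so price P = 376 - 2·(223/2) = 153.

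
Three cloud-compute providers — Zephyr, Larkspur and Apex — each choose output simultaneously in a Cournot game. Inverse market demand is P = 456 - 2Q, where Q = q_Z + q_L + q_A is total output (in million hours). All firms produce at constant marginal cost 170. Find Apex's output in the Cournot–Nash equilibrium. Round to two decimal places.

35.75

Each firm earns π_i = (456 - 2Q)q_i - 170q_i.
Setting ∂π_i/∂q_i = 0 with rivals' quantities fixed: 286 - 4q_i - 2·Σ_{j≠i} q_j = 0.
By symmetry each firm produces the same amount; substituting Σ_{j≠i} q_j = 2q_i yields q_i = 286/8 = 143/4.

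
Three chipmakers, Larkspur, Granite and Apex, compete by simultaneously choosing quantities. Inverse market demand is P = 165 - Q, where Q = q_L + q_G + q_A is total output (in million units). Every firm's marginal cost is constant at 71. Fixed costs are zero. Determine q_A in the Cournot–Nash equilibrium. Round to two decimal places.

A representative firm's profit is π_i = q_i(165 - Q) - 71q_i.
Setting ∂π_i/∂q_i = 0 with rivals' quantities fixed: 94 - 2q_i - Σ_{j≠i} q_j = 0.
With identical firms every q_j equals q_i, so Σ_{j≠i} q_j = 2q_i and 94 = 4q_i, giving q_i = 47/2.

23.50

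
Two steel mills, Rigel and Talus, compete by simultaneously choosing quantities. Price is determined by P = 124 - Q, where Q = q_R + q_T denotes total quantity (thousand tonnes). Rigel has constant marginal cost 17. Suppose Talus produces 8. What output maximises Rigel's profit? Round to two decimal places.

With the rival's output fixed at 8, Rigel's profit is π_R = (124 - 8 - q_R)q_R - (17q_R) = (116 - q_R)q_R - (17q_R).
∂π_R/∂q_R = 99 - 2q_R = 0, so q_R = 99/2.

49.50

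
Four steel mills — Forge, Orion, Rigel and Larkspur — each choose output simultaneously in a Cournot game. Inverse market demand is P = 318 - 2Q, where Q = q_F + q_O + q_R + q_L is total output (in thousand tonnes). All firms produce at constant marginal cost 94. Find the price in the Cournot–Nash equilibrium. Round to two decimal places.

138.80

A representative firm's profit is π_i = q_i(318 - 2Q) - 94q_i.
First-order condition (treating rivals' output as given): 224 - 4q_i - 2·Σ_{j≠i} q_j = 0.
By symmetry each firm produces the same amount; substituting Σ_{j≠i} q_j = 3q_i yields q_i = 224/10 = 112/5.
Total output Q = 448/5, so price P = 318 - 2·(448/5) = 694/5.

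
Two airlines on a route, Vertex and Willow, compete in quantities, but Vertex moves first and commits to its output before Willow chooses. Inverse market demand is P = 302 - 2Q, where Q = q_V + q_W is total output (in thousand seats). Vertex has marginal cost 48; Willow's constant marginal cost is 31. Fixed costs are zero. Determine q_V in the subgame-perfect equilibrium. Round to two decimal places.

Solve by backward induction. Given q_V, the follower Willow maximises π_W = (302 - 2q_V - 2q_W)q_W - 31q_W.
Follower FOC: 271 - 2q_V - 4q_W = 0, so q_W(q_V) = (271 - 2q_V)/4.
The leader anticipates this reaction. Substituting into P = 302 - 2Q gives P = 333/2 - q_V, so π_V = (333/2 - q_V)q_V - 48q_V.
Maximising: ∂π_V/∂q_V = 237/2 - 2q_V = 0, giving q_V = 237/4.
Then q_W = (271 - 2·(237/4))/4 = 305/8.

59.25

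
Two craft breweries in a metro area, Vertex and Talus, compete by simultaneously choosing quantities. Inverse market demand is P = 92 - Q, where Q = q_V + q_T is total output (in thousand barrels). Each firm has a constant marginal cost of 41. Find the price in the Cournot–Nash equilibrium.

Each firm earns π_i = (92 - Q)q_i - 41q_i.
First-order condition (treating rivals' output as given): 51 - 2q_i - q_j = 0.
By symmetry each firm produces the same amount; substituting q_j = q_i yields q_i = 51/3 = 17.
Total output Q = 34, so price P = 92 - 34 = 58.

58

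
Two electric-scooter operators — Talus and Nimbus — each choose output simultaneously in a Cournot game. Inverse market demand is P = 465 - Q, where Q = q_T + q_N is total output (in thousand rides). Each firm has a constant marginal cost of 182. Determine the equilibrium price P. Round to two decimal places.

Each firm earns π_i = (465 - Q)q_i - 182q_i.
Setting ∂π_i/∂q_i = 0 with rivals' quantities fixed: 283 - 2q_i - q_j = 0.
By symmetry each firm produces the same amount; substituting q_j = q_i yields q_i = 283/3.
Total output Q = 566/3, so price P = 465 - 566/3 = 829/3.

276.33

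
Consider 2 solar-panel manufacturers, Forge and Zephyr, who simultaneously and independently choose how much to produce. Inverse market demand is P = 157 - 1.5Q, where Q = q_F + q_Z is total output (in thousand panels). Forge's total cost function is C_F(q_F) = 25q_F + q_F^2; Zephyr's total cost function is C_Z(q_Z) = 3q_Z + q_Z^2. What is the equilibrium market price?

91

Forge's profit: π_F = (157 - 1.5Q)q_F - (25q_F + q_F²). Setting ∂π_F/∂q_F = 0: 132 - 5q_F - (3/2)(q_Z) = 0.
Zephyr's profit: π_Z = (157 - 1.5Q)q_Z - (3q_Z + q_Z²). Setting ∂π_Z/∂q_Z = 0: 154 - 5q_Z - (3/2)(q_F) = 0.
Rearranging gives the reaction functions q_F = (132 - (3/2)q_Z)/5 and q_Z = (154 - (3/2)q_F)/5.
Substituting one into the other gives q_F = 132/7 and q_Z = 176/7.
Total output Q = 44, so price P = 157 - (3/2)·44 = 91.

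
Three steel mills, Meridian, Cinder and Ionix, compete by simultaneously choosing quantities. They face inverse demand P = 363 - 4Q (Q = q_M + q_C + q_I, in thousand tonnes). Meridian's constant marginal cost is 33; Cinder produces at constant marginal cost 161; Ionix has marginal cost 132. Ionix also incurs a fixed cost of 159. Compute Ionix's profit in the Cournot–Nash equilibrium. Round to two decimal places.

246.02

Meridian's profit: π_M = (363 - 4Q)q_M - (33q_M). Setting ∂π_M/∂q_M = 0: 330 - 8q_M - 4(q_C + q_I) = 0.
Cinder's profit: π_C = (363 - 4Q)q_C - (161q_C). Setting ∂π_C/∂q_C = 0: 202 - 8q_C - 4(q_M + q_I) = 0.
Ionix's first-order condition: 231 - 8q_I - 4(q_M + q_C) = 0.
Adding the 3 first-order conditions: 763 − 16Q = 0, so Q = 763/16.
Back-substituting: q_M = (330 − 763/4)/4 = 557/16, q_C = (202 − 763/4)/4 = 45/16, q_I = (231 − 763/4)/4 = 161/16.
Price P = 363 - 4·(763/16) = 689/4.
Ionix's profit: (689/4 - 132)·(161/16) - 159 = 246.0156.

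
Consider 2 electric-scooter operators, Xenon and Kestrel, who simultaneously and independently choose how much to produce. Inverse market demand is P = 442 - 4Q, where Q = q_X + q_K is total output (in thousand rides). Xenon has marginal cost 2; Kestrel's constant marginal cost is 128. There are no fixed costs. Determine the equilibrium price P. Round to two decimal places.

190.67

Xenon's profit: π_X = (442 - 4Q)q_X - (2q_X). Setting ∂π_X/∂q_X = 0: 440 - 8q_X - 4(q_K) = 0.
Kestrel's profit: π_K = (442 - 4Q)q_K - (128q_K). Setting ∂π_K/∂q_K = 0: 314 - 8q_K - 4(q_X) = 0.
Best responses: q_X = (440 - 4q_K)/8, q_K = (314 - 4q_X)/8.
Solving the pair: q_X = 283/6, q_K = 47/3.
Total output Q = 377/6, so price P = 442 - 4·(377/6) = 572/3.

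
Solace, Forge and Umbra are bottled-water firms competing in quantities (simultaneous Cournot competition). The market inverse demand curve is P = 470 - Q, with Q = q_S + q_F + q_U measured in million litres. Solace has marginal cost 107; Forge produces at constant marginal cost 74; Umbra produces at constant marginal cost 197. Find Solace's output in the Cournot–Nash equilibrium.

105

Solace's profit: π_S = (470 - Q)q_S - (107q_S). Setting ∂π_S/∂q_S = 0: 363 - 2q_S - (q_F + q_U) = 0.
Forge's first-order condition: 396 - 2q_F - (q_S + q_U) = 0.
Umbra's profit: π_U = (470 - Q)q_U - (197q_U). Setting ∂π_U/∂q_U = 0: 273 - 2q_U - (q_S + q_F) = 0.
Adding the 3 first-order conditions: 1032 − 4Q = 0, so Q = 258.
Back-substituting: q_S = (363 − 258) = 105, q_F = (396 − 258) = 138, q_U = (273 − 258) = 15.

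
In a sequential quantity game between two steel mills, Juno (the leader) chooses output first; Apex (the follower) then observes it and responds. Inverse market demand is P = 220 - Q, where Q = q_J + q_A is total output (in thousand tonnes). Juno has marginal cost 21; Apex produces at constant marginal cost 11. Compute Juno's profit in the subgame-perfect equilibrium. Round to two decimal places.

Solve by backward induction. Given q_J, the follower Apex maximises π_A = (220 - q_J - q_A)q_A - 11q_A.
∂π_A/∂q_A = 209 - q_J - 2q_A = 0 gives the reaction function q_A = (209 - q_J)/2.
Juno substitutes q_A(q_J) into its own profit: π_J = q_J(220 - q_J - (209 - q_J)/2) - 21q_J = (231/2 - (1/2)q_J)q_J - 21q_J.
The leader's first-order condition 189/2 - q_J = 0 yields q_J = 189/2.
Then q_A = (209 - 189/2)/2 = 229/4.
Price P = 220 - 607/4 = 273/4.
Juno's profit: (273/4 - 21)·(189/2) = 4465.1250.

4465.13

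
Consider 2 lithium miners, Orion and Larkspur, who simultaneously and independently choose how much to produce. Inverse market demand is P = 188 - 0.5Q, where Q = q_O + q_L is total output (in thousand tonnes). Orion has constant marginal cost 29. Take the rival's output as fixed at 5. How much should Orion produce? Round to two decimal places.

156.50

With the rival's output fixed at 5, Orion's profit is π_O = (188 - (1/2)·5 - (1/2)q_O)q_O - (29q_O) = (371/2 - (1/2)q_O)q_O - (29q_O).
∂π_O/∂q_O = 313/2 - q_O = 0, so q_O = 313/2.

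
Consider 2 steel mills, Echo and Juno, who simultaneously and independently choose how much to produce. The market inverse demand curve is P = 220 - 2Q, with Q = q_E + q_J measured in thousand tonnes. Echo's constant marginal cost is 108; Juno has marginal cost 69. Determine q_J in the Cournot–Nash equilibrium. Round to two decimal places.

Echo's profit: π_E = (220 - 2Q)q_E - (108q_E). Setting ∂π_E/∂q_E = 0: 112 - 4q_E - 2(q_J) = 0.
Juno's profit: π_J = (220 - 2Q)q_J - (69q_J). Setting ∂π_J/∂q_J = 0: 151 - 4q_J - 2(q_E) = 0.
Rearranging gives the reaction functions q_E = (112 - 2q_J)/4 and q_J = (151 - 2q_E)/4.
Substituting one into the other gives q_E = 73/6 and q_J = 95/3.

31.67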